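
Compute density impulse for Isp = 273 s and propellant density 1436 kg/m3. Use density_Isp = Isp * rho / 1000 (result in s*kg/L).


rho*Isp = 273 * 1436 / 1000 = 392 s*kg/L

392 s*kg/L


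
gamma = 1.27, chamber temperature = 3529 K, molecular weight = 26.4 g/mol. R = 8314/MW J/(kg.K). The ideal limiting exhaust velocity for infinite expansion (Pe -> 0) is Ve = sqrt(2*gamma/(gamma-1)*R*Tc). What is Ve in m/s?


R = 8314 / 26.4 = 314.92 J/(kg.K)
Ve = sqrt(2 * 1.27 / (1.27 - 1) * 314.92 * 3529) = 3233 m/s

3233 m/s


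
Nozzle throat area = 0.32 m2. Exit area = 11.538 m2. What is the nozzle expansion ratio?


AR = 11.538 / 0.32 = 36.1

36.1


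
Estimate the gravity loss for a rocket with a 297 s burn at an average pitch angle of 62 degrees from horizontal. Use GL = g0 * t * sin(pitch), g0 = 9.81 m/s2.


GL = 9.81 * 297 * sin(62 deg) = 2573 m/s

2573 m/s


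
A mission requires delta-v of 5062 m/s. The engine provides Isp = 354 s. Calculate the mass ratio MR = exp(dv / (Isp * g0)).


Ve = 354 * 9.81 = 3472.74 m/s
MR = exp(5062 / 3472.74) = 4.296

4.296


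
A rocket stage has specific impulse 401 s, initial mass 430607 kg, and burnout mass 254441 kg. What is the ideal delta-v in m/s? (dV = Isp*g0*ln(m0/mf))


Ve = 401 * 9.81 = 3933.81 m/s
dV = 3933.81 * ln(430607/254441) = 2070 m/s

2070 m/s


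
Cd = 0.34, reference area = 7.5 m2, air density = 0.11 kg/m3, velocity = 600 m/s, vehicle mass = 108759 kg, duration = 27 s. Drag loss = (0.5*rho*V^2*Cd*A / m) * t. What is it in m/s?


D = 0.5 * 0.11 * 600^2 * 0.34 * 7.5 = 50490.0 N
a = 50490.0 / 108759 = 0.4642 m/s2
dV = 0.4642 * 27 = 12.5 m/s

12.5 m/s


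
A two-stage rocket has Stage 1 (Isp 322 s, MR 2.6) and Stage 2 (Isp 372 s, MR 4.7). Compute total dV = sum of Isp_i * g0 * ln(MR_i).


dV1 = 322 * 9.81 * ln(2.6) = 3018.3 m/s
dV2 = 372 * 9.81 * ln(4.7) = 5647.6 m/s
Total dV = 3018.3 + 5647.6 = 8665.9 m/s ~ 8666 m/s

8666 m/s


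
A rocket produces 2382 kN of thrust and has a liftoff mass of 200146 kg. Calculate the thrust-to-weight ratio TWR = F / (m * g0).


TWR = 2382000 / (200146 * 9.81) = 1.21

1.21


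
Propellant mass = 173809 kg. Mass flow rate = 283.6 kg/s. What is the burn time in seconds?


tb = 173809 / 283.6 = 612.9 s

612.9 s


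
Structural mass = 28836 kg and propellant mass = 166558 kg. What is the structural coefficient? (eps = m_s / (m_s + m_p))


eps = 28836 / (28836 + 166558) = 0.1476

0.1476


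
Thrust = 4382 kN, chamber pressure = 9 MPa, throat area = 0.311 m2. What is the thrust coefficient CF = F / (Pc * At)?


CF = 4382000 / (9e6 * 0.311) = 1.57

1.57


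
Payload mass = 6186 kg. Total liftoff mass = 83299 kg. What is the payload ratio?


PR = 6186 / 83299 = 0.0743

0.0743


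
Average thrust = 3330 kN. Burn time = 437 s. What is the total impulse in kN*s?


It = 3330 * 437 = 1455210 kN*s

1455210 kN*s


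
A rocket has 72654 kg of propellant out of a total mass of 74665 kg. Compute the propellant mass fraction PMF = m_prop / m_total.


PMF = 72654 / 74665 = 0.973

0.973


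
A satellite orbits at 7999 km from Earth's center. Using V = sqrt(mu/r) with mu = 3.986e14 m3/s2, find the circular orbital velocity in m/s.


V = sqrt(3.986e14 / 7999000) = 7059 m/s

7059 m/s


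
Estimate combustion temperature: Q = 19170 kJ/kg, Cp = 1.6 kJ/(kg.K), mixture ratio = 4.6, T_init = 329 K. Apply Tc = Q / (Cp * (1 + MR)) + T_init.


Tc = 19170 / (1.6 * (1 + 4.6)) + 329 = 2469 K

2469 K


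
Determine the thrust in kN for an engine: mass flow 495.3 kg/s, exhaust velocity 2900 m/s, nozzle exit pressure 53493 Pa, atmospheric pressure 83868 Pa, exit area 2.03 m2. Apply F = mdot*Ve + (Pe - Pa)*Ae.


F = 495.3 * 2900 + (53493 - 83868) * 2.03 = 1.3747e+06 N = 1374.7 kN

1374.7 kN


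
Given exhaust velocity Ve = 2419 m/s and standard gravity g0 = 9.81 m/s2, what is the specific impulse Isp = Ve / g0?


Isp = Ve / g0 = 2419 / 9.81 = 246.6 s

246.6 s


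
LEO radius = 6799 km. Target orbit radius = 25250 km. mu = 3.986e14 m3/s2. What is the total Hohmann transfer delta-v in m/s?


V1 = sqrt(mu/r1) = 7656.78 m/s
dV1 = V1*(sqrt(2*r2/(r1+r2)) - 1) = 1954.57 m/s
V2 = sqrt(mu/r2) = 3973.18 m/s
dV2 = V2*(1 - sqrt(2*r1/(r1+r2))) = 1385.15 m/s
Total dV = 3340 m/s

3340 m/s


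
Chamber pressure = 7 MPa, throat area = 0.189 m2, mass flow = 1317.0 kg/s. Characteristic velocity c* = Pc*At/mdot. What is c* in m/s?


c* = 7e6 * 0.189 / 1317.0 = 1005 m/s

1005 m/s


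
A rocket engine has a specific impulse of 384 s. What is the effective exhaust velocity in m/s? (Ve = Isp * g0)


Ve = Isp * g0 = 384 * 9.81 = 3767.0 m/s

3767.0 m/s


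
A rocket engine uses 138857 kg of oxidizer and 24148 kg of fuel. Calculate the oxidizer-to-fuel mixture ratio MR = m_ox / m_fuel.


MR = 138857 / 24148 = 5.75

5.75


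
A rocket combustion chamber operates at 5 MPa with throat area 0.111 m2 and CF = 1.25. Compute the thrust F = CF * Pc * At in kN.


F = 1.25 * 5e6 * 0.111 = 693750.0 N = 693.8 kN

693.8 kN


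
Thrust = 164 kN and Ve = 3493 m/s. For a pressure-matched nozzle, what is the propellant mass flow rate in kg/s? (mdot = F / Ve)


mdot = F / Ve = 164000 / 3493 = 47.0 kg/s

47.0 kg/s


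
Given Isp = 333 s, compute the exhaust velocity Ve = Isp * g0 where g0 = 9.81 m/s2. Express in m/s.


Ve = Isp * g0 = 333 * 9.81 = 3266.7 m/s

3266.7 m/s


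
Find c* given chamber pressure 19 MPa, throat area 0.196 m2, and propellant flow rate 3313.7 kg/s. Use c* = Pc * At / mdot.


c* = 19e6 * 0.196 / 3313.7 = 1124 m/s

1124 m/s


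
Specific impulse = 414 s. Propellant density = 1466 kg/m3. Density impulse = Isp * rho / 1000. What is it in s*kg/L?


rho*Isp = 414 * 1466 / 1000 = 607 s*kg/L

607 s*kg/L


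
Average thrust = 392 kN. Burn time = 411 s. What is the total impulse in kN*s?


It = 392 * 411 = 161112 kN*s

161112 kN*s


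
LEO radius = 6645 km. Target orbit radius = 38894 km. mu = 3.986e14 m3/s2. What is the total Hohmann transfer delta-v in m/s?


V1 = sqrt(mu/r1) = 7745.0 m/s
dV1 = V1*(sqrt(2*r2/(r1+r2)) - 1) = 2377.46 m/s
V2 = sqrt(mu/r2) = 3201.31 m/s
dV2 = V2*(1 - sqrt(2*r1/(r1+r2))) = 1471.9 m/s
Total dV = 3849 m/s

3849 m/s


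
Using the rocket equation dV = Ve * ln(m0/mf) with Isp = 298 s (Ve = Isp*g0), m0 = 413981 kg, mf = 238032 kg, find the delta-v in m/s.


Ve = 298 * 9.81 = 2923.38 m/s
dV = 2923.38 * ln(413981/238032) = 1618 m/s

1618 m/s


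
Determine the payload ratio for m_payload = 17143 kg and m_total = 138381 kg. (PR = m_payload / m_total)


PR = 17143 / 138381 = 0.1239

0.1239


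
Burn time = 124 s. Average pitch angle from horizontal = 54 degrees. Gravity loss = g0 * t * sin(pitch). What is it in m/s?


GL = 9.81 * 124 * sin(54 deg) = 984 m/s

984 m/s


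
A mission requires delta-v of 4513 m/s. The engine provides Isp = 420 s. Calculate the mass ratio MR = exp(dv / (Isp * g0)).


Ve = 420 * 9.81 = 4120.2 m/s
MR = exp(4513 / 4120.2) = 2.99

2.99


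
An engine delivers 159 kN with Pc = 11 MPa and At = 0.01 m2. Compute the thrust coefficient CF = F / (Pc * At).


CF = 159000 / (11e6 * 0.01) = 1.45

1.45


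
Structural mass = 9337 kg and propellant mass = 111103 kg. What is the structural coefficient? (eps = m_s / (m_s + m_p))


eps = 9337 / (9337 + 111103) = 0.0775

0.0775


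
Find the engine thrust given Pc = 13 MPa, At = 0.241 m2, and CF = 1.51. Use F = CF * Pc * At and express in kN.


F = 1.51 * 13e6 * 0.241 = 4.7308e+06 N = 4730.8 kN

4730.8 kN


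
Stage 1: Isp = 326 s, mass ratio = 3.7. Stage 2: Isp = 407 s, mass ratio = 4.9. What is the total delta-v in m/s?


dV1 = 326 * 9.81 * ln(3.7) = 4184.1 m/s
dV2 = 407 * 9.81 * ln(4.9) = 6345.3 m/s
Total dV = 4184.1 + 6345.3 = 10529.4 m/s ~ 10529 m/s

10529 m/s


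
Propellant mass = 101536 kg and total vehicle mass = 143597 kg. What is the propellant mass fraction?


PMF = 101536 / 143597 = 0.707

0.707


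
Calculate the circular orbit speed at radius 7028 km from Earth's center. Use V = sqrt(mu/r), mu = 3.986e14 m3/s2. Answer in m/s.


V = sqrt(3.986e14 / 7028000) = 7531 m/s

7531 m/s


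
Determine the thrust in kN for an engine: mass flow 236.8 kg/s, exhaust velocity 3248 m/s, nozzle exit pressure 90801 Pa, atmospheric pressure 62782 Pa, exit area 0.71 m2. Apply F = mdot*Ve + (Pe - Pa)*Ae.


F = 236.8 * 3248 + (90801 - 62782) * 0.71 = 789020.0 N = 789.0 kN

789.0 kN


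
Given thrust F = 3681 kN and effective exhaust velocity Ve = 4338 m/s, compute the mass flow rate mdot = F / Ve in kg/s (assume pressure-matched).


mdot = F / Ve = 3681000 / 4338 = 848.5 kg/s

848.5 kg/s


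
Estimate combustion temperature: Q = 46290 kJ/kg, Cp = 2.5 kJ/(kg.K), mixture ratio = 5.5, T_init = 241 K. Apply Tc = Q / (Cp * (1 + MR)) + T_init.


Tc = 46290 / (2.5 * (1 + 5.5)) + 241 = 3090 K

3090 K


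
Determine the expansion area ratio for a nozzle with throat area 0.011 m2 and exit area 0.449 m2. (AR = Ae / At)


AR = 0.449 / 0.011 = 40.8

40.8


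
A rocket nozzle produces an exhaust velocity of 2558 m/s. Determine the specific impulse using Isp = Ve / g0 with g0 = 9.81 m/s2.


Isp = Ve / g0 = 2558 / 9.81 = 260.8 s

260.8 s


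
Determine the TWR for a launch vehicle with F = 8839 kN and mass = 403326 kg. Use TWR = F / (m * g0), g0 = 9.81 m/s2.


TWR = 8839000 / (403326 * 9.81) = 2.23

2.23


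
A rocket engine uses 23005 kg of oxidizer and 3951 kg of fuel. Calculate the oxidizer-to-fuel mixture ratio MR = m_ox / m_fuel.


MR = 23005 / 3951 = 5.82

5.82


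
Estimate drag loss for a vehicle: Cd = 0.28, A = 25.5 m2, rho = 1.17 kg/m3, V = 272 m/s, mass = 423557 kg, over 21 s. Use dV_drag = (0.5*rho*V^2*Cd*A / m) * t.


D = 0.5 * 1.17 * 272^2 * 0.28 * 25.5 = 309023.77 N
a = 309023.77 / 423557 = 0.7296 m/s2
dV = 0.7296 * 21 = 15.3 m/s

15.3 m/s


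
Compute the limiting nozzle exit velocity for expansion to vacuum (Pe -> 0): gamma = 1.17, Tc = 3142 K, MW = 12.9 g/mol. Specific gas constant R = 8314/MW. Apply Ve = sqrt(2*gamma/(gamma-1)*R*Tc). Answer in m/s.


R = 8314 / 12.9 = 644.5 J/(kg.K)
Ve = sqrt(2 * 1.17 / (1.17 - 1) * 644.5 * 3142) = 5280 m/s

5280 m/s


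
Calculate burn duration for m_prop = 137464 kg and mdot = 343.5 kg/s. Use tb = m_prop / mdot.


tb = 137464 / 343.5 = 400.2 s

400.2 s


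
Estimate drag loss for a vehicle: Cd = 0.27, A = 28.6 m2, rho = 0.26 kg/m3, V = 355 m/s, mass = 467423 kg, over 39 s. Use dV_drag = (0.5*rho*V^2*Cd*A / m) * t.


D = 0.5 * 0.26 * 355^2 * 0.27 * 28.6 = 126511.46 N
a = 126511.46 / 467423 = 0.2707 m/s2
dV = 0.2707 * 39 = 10.6 m/s

10.6 m/s


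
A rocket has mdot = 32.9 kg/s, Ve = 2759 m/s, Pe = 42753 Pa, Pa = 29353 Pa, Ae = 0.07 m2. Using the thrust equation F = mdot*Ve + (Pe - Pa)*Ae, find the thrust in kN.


F = 32.9 * 2759 + (42753 - 29353) * 0.07 = 91709.0 N = 91.7 kN

91.7 kN


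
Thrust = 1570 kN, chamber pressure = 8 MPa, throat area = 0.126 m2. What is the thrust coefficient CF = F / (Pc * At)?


CF = 1570000 / (8e6 * 0.126) = 1.56

1.56


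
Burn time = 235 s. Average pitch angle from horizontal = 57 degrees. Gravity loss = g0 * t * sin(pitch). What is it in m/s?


GL = 9.81 * 235 * sin(57 deg) = 1933 m/s

1933 m/s


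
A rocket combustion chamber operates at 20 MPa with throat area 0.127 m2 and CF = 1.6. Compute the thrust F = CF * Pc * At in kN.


F = 1.6 * 20e6 * 0.127 = 4.0640e+06 N = 4064.0 kN

4064.0 kN


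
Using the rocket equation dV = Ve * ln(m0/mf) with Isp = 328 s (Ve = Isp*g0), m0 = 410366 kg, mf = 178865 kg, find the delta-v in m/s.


Ve = 328 * 9.81 = 3217.68 m/s
dV = 3217.68 * ln(410366/178865) = 2672 m/s

2672 m/s


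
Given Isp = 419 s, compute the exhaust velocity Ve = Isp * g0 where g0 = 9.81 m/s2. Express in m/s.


Ve = Isp * g0 = 419 * 9.81 = 4110.4 m/s

4110.4 m/s


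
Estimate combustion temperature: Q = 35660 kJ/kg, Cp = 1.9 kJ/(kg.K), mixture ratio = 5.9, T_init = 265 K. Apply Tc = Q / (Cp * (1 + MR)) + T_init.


Tc = 35660 / (1.9 * (1 + 5.9)) + 265 = 2985 K

2985 K


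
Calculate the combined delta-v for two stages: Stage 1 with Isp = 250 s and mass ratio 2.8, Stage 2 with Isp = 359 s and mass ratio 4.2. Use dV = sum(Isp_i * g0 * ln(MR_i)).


dV1 = 250 * 9.81 * ln(2.8) = 2525.1 m/s
dV2 = 359 * 9.81 * ln(4.2) = 5054.1 m/s
Total dV = 2525.1 + 5054.1 = 7579.2 m/s ~ 7579 m/s

7579 m/s


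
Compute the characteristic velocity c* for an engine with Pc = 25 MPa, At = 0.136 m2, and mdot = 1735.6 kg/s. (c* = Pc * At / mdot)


c* = 25e6 * 0.136 / 1735.6 = 1959 m/s

1959 m/s


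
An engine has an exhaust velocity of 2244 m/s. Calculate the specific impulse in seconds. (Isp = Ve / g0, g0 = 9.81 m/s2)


Isp = Ve / g0 = 2244 / 9.81 = 228.7 s

228.7 s


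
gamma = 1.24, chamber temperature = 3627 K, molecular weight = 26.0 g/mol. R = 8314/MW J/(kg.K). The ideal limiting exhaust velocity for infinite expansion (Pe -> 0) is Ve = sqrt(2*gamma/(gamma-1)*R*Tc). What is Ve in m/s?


R = 8314 / 26.0 = 319.77 J/(kg.K)
Ve = sqrt(2 * 1.24 / (1.24 - 1) * 319.77 * 3627) = 3462 m/s

3462 m/s


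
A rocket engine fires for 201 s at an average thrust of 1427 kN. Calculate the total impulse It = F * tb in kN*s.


It = 1427 * 201 = 286827 kN*s

286827 kN*s


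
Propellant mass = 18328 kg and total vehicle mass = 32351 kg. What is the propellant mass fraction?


PMF = 18328 / 32351 = 0.567

0.567


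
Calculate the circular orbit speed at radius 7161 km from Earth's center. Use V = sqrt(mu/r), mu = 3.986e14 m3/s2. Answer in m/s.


V = sqrt(3.986e14 / 7161000) = 7461 m/s

7461 m/s


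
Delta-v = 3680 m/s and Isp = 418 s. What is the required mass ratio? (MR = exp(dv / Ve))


Ve = 418 * 9.81 = 4100.58 m/s
MR = exp(3680 / 4100.58) = 2.453

2.453


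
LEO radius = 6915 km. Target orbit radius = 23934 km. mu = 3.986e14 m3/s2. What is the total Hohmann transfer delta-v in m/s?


V1 = sqrt(mu/r1) = 7592.29 m/s
dV1 = V1*(sqrt(2*r2/(r1+r2)) - 1) = 1865.18 m/s
V2 = sqrt(mu/r2) = 4080.95 m/s
dV2 = V2*(1 - sqrt(2*r1/(r1+r2))) = 1348.5 m/s
Total dV = 3214 m/s

3214 m/s


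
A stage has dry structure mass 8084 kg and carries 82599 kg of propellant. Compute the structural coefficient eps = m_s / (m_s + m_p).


eps = 8084 / (8084 + 82599) = 0.0891

0.0891


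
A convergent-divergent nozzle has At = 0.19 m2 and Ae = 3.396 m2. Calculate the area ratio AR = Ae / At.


AR = 3.396 / 0.19 = 17.9

17.9


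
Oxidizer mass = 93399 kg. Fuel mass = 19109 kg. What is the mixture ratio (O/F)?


MR = 93399 / 19109 = 4.89

4.89


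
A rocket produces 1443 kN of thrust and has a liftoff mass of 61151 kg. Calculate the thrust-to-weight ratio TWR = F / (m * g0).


TWR = 1443000 / (61151 * 9.81) = 2.41

2.41


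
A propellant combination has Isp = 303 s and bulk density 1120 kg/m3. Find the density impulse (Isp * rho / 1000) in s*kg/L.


rho*Isp = 303 * 1120 / 1000 = 339 s*kg/L

339 s*kg/L


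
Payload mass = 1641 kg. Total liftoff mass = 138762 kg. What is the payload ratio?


PR = 1641 / 138762 = 0.0118

0.0118


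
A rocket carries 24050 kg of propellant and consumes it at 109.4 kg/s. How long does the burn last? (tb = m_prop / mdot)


tb = 24050 / 109.4 = 219.8 s

219.8 s


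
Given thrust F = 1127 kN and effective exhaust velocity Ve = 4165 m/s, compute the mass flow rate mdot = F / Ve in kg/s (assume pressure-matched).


mdot = F / Ve = 1127000 / 4165 = 270.6 kg/s

270.6 kg/s


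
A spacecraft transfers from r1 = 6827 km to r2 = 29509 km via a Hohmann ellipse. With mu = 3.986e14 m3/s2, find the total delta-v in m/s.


V1 = sqrt(mu/r1) = 7641.06 m/s
dV1 = V1*(sqrt(2*r2/(r1+r2)) - 1) = 2097.11 m/s
V2 = sqrt(mu/r2) = 3675.29 m/s
dV2 = V2*(1 - sqrt(2*r1/(r1+r2))) = 1422.33 m/s
Total dV = 3519 m/s

3519 m/s


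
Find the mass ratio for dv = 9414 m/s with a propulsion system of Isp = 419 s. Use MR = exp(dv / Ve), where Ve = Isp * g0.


Ve = 419 * 9.81 = 4110.39 m/s
MR = exp(9414 / 4110.39) = 9.878

9.878


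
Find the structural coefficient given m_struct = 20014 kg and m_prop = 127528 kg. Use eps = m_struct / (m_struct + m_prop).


eps = 20014 / (20014 + 127528) = 0.1356

0.1356


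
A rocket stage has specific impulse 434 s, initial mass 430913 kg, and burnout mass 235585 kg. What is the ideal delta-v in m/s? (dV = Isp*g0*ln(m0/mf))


Ve = 434 * 9.81 = 4257.54 m/s
dV = 4257.54 * ln(430913/235585) = 2571 m/s

2571 m/s


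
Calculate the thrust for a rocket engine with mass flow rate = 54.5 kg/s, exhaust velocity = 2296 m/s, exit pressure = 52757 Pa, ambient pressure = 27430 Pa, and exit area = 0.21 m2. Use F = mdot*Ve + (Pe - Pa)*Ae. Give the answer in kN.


F = 54.5 * 2296 + (52757 - 27430) * 0.21 = 130451.0 N = 130.5 kN

130.5 kN


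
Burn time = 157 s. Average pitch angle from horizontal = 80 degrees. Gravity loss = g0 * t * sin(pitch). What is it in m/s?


GL = 9.81 * 157 * sin(80 deg) = 1517 m/s

1517 m/s


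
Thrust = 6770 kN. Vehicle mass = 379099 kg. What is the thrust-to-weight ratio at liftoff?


TWR = 6770000 / (379099 * 9.81) = 1.82

1.82


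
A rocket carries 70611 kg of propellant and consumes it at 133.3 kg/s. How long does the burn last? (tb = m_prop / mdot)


tb = 70611 / 133.3 = 529.7 s

529.7 s


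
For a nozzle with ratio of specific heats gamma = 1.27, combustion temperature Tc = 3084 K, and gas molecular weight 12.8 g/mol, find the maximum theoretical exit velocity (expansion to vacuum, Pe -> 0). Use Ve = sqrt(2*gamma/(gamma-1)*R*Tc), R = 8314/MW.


R = 8314 / 12.8 = 649.53 J/(kg.K)
Ve = sqrt(2 * 1.27 / (1.27 - 1) * 649.53 * 3084) = 4341 m/s

4341 m/s


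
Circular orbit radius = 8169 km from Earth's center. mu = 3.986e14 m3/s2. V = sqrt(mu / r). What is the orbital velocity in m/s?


V = sqrt(3.986e14 / 8169000) = 6985 m/s

6985 m/s


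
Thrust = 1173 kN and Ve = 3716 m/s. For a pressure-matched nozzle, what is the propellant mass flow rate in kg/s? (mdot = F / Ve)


mdot = F / Ve = 1173000 / 3716 = 315.7 kg/s

315.7 kg/s


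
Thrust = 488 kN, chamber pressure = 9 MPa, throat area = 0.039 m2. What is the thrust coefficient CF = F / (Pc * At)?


CF = 488000 / (9e6 * 0.039) = 1.39

1.39


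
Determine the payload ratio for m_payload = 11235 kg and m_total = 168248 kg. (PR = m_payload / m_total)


PR = 11235 / 168248 = 0.0668

0.0668


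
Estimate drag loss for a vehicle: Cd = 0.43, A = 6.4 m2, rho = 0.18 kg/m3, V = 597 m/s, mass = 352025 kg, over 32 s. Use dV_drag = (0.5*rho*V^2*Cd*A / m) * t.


D = 0.5 * 0.18 * 597^2 * 0.43 * 6.4 = 88275.38 N
a = 88275.38 / 352025 = 0.2508 m/s2
dV = 0.2508 * 32 = 8.0 m/s

8.0 m/s


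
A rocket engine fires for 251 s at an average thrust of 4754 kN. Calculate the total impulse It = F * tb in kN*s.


It = 4754 * 251 = 1193254 kN*s

1193254 kN*s


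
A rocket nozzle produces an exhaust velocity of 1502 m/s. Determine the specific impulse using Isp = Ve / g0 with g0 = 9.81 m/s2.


Isp = Ve / g0 = 1502 / 9.81 = 153.1 s

153.1 s


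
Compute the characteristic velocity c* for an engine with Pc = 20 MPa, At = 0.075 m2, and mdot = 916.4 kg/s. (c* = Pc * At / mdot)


c* = 20e6 * 0.075 / 916.4 = 1637 m/s

1637 m/s


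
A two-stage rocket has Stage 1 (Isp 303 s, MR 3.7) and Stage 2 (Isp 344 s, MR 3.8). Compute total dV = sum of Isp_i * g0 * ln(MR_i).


dV1 = 303 * 9.81 * ln(3.7) = 3888.9 m/s
dV2 = 344 * 9.81 * ln(3.8) = 4505.1 m/s
Total dV = 3888.9 + 4505.1 = 8394.0 m/s ~ 8394 m/s

8394 m/s


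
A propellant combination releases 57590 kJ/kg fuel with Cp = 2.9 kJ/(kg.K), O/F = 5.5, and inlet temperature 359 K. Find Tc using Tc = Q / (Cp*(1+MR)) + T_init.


Tc = 57590 / (2.9 * (1 + 5.5)) + 359 = 3414 K

3414 K


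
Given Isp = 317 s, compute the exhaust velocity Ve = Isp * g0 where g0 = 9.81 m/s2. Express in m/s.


Ve = Isp * g0 = 317 * 9.81 = 3109.8 m/s

3109.8 m/s


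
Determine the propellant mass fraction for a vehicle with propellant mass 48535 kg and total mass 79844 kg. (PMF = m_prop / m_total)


PMF = 48535 / 79844 = 0.608

0.608


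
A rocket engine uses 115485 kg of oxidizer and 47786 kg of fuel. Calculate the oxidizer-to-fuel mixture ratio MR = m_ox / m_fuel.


MR = 115485 / 47786 = 2.42

2.42


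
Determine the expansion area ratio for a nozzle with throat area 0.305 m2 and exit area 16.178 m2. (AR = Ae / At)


AR = 16.178 / 0.305 = 53.0

53.0


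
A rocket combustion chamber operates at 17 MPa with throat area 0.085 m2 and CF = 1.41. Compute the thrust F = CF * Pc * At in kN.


F = 1.41 * 17e6 * 0.085 = 2.0375e+06 N = 2037.5 kN

2037.5 kN


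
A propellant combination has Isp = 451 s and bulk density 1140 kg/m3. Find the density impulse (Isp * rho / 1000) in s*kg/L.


rho*Isp = 451 * 1140 / 1000 = 514 s*kg/L

514 s*kg/L


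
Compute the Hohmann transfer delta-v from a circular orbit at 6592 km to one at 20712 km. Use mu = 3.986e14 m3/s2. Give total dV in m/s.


V1 = sqrt(mu/r1) = 7776.07 m/s
dV1 = V1*(sqrt(2*r2/(r1+r2)) - 1) = 1801.89 m/s
V2 = sqrt(mu/r2) = 4386.9 m/s
dV2 = V2*(1 - sqrt(2*r1/(r1+r2))) = 1338.53 m/s
Total dV = 3140 m/s

3140 m/s


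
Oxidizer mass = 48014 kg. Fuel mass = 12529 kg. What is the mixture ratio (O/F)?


MR = 48014 / 12529 = 3.83

3.83


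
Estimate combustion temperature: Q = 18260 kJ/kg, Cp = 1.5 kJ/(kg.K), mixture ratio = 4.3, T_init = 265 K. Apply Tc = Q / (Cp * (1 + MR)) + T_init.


Tc = 18260 / (1.5 * (1 + 4.3)) + 265 = 2562 K

2562 K


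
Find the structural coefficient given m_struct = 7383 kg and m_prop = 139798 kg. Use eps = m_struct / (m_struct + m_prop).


eps = 7383 / (7383 + 139798) = 0.0502

0.0502


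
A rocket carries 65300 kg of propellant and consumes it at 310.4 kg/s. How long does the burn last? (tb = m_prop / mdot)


tb = 65300 / 310.4 = 210.4 s

210.4 s


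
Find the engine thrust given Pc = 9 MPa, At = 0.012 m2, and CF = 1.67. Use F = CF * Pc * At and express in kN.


F = 1.67 * 9e6 * 0.012 = 180360.0 N = 180.4 kN

180.4 kN


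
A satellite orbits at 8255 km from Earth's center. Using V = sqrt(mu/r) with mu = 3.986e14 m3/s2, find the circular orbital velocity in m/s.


V = sqrt(3.986e14 / 8255000) = 6949 m/s

6949 m/s


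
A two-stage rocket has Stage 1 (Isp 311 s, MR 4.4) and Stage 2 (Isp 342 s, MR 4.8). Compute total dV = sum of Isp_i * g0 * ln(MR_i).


dV1 = 311 * 9.81 * ln(4.4) = 4520.2 m/s
dV2 = 342 * 9.81 * ln(4.8) = 5262.7 m/s
Total dV = 4520.2 + 5262.7 = 9782.9 m/s ~ 9783 m/s

9783 m/s


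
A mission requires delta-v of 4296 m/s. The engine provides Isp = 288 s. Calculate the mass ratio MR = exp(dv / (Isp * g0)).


Ve = 288 * 9.81 = 2825.28 m/s
MR = exp(4296 / 2825.28) = 4.575

4.575


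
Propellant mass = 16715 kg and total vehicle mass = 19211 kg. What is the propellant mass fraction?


PMF = 16715 / 19211 = 0.87

0.87


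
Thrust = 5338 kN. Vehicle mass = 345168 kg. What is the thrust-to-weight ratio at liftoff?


TWR = 5338000 / (345168 * 9.81) = 1.58

1.58


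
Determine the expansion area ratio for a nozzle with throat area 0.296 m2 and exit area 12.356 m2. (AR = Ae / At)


AR = 12.356 / 0.296 = 41.7

41.7


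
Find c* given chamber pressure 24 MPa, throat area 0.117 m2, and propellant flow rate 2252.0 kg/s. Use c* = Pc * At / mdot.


c* = 24e6 * 0.117 / 2252.0 = 1247 m/s

1247 m/s


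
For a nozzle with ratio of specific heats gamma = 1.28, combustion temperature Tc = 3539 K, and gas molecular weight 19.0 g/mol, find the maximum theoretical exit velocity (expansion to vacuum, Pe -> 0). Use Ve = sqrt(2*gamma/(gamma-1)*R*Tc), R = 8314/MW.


R = 8314 / 19.0 = 437.58 J/(kg.K)
Ve = sqrt(2 * 1.28 / (1.28 - 1) * 437.58 * 3539) = 3763 m/s

3763 m/s


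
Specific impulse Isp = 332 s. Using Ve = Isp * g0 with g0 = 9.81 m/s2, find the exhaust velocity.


Ve = Isp * g0 = 332 * 9.81 = 3256.9 m/s

3256.9 m/s


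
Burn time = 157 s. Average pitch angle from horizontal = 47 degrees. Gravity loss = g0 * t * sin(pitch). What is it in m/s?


GL = 9.81 * 157 * sin(47 deg) = 1126 m/s

1126 m/s


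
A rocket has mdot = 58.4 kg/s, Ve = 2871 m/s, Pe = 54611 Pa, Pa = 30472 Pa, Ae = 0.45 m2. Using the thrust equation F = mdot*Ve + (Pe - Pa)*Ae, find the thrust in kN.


F = 58.4 * 2871 + (54611 - 30472) * 0.45 = 178529.0 N = 178.5 kN

178.5 kN


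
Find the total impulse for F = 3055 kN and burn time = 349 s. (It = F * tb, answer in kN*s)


It = 3055 * 349 = 1066195 kN*s

1066195 kN*s


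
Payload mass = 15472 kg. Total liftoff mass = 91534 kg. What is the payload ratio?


PR = 15472 / 91534 = 0.169

0.169


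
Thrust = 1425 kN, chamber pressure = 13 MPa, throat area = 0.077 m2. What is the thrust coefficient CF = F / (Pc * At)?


CF = 1425000 / (13e6 * 0.077) = 1.42

1.42


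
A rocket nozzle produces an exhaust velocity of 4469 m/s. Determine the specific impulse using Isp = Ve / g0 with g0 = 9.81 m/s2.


Isp = Ve / g0 = 4469 / 9.81 = 455.6 s

455.6 s


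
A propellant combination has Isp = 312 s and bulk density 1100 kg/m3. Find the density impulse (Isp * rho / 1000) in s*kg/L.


rho*Isp = 312 * 1100 / 1000 = 343 s*kg/L

343 s*kg/L


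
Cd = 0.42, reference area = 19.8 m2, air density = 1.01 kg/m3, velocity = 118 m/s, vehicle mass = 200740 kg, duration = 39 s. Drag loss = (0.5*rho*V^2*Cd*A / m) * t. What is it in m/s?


D = 0.5 * 1.01 * 118^2 * 0.42 * 19.8 = 58474.95 N
a = 58474.95 / 200740 = 0.2913 m/s2
dV = 0.2913 * 39 = 11.4 m/s

11.4 m/s


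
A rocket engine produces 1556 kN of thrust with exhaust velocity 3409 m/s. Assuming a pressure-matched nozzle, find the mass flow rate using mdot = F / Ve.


mdot = F / Ve = 1556000 / 3409 = 456.4 kg/s

456.4 kg/s


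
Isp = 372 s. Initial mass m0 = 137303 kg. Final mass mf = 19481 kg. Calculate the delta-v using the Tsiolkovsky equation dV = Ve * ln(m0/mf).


Ve = 372 * 9.81 = 3649.32 m/s
dV = 3649.32 * ln(137303/19481) = 7126 m/s

7126 m/s


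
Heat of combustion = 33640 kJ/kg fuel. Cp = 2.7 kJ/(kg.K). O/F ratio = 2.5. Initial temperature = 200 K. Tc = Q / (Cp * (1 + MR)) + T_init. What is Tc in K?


Tc = 33640 / (2.7 * (1 + 2.5)) + 200 = 3760 K

3760 K


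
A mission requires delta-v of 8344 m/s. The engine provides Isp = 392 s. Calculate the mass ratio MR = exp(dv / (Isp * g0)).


Ve = 392 * 9.81 = 3845.52 m/s
MR = exp(8344 / 3845.52) = 8.757

8.757


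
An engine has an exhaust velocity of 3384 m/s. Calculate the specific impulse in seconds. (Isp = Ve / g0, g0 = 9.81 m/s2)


Isp = Ve / g0 = 3384 / 9.81 = 345.0 s

345.0 s


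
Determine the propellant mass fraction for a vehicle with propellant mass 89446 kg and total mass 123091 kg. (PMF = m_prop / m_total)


PMF = 89446 / 123091 = 0.727

0.727


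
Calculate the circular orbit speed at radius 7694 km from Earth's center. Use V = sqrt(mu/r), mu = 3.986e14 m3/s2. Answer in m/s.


V = sqrt(3.986e14 / 7694000) = 7198 m/s

7198 m/s


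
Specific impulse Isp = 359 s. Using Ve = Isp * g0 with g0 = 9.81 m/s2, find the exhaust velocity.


Ve = Isp * g0 = 359 * 9.81 = 3521.8 m/s

3521.8 m/s


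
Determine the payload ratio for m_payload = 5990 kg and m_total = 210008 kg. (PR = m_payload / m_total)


PR = 5990 / 210008 = 0.0285

0.0285


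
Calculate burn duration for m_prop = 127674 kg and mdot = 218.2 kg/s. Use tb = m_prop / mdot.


tb = 127674 / 218.2 = 585.1 s

585.1 s


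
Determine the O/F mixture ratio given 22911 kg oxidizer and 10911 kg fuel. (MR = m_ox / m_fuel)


MR = 22911 / 10911 = 2.1

2.1


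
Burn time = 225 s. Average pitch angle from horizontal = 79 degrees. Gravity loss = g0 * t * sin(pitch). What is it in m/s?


GL = 9.81 * 225 * sin(79 deg) = 2167 m/s

2167 m/s


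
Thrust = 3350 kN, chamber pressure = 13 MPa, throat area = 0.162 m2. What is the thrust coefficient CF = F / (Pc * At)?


CF = 3350000 / (13e6 * 0.162) = 1.59

1.59


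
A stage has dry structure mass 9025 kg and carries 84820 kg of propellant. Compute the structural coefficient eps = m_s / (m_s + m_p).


eps = 9025 / (9025 + 84820) = 0.0962

0.0962


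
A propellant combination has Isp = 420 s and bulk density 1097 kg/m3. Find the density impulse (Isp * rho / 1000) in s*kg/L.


rho*Isp = 420 * 1097 / 1000 = 461 s*kg/L

461 s*kg/L


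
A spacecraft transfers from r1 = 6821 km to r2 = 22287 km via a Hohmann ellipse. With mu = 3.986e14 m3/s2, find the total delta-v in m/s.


V1 = sqrt(mu/r1) = 7644.42 m/s
dV1 = V1*(sqrt(2*r2/(r1+r2)) - 1) = 1815.32 m/s
V2 = sqrt(mu/r2) = 4229.05 m/s
dV2 = V2*(1 - sqrt(2*r1/(r1+r2))) = 1333.87 m/s
Total dV = 3149 m/s

3149 m/s


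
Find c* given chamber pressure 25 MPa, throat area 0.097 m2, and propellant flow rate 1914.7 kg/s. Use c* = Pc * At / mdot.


c* = 25e6 * 0.097 / 1914.7 = 1267 m/s

1267 m/s


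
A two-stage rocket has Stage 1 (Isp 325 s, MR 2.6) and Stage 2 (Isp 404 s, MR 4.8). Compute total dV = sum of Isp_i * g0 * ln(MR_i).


dV1 = 325 * 9.81 * ln(2.6) = 3046.4 m/s
dV2 = 404 * 9.81 * ln(4.8) = 6216.8 m/s
Total dV = 3046.4 + 6216.8 = 9263.2 m/s ~ 9263 m/s

9263 m/s


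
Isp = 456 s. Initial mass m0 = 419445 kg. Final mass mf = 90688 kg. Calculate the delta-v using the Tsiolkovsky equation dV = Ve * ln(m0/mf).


Ve = 456 * 9.81 = 4473.36 m/s
dV = 4473.36 * ln(419445/90688) = 6851 m/s

6851 m/s


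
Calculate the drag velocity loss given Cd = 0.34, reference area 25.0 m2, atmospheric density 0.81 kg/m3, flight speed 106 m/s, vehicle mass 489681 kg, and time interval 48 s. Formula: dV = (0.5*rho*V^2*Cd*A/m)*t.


D = 0.5 * 0.81 * 106^2 * 0.34 * 25.0 = 38679.93 N
a = 38679.93 / 489681 = 0.079 m/s2
dV = 0.079 * 48 = 3.8 m/s

3.8 m/s


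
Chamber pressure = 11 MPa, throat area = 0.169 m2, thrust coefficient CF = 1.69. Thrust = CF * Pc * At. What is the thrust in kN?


F = 1.69 * 11e6 * 0.169 = 3.1417e+06 N = 3141.7 kN

3141.7 kN


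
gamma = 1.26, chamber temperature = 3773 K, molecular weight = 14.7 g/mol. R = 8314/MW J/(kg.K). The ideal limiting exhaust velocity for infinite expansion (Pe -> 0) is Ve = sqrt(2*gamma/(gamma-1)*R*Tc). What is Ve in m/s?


R = 8314 / 14.7 = 565.58 J/(kg.K)
Ve = sqrt(2 * 1.26 / (1.26 - 1) * 565.58 * 3773) = 4548 m/s

4548 m/s


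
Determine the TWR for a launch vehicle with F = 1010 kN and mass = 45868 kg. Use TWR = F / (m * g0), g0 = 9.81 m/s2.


TWR = 1010000 / (45868 * 9.81) = 2.24

2.24


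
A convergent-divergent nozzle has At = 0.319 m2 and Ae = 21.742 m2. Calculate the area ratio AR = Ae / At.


AR = 21.742 / 0.319 = 68.2

68.2


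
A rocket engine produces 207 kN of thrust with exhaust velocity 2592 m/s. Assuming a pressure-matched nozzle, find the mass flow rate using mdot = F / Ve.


mdot = F / Ve = 207000 / 2592 = 79.9 kg/s

79.9 kg/s


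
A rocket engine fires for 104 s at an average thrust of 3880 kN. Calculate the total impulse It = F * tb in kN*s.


It = 3880 * 104 = 403520 kN*s

403520 kN*s


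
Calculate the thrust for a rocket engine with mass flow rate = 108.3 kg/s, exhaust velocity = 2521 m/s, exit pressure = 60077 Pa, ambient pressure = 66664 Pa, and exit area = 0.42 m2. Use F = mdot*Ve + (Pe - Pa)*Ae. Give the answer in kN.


F = 108.3 * 2521 + (60077 - 66664) * 0.42 = 270258.0 N = 270.3 kN

270.3 kN


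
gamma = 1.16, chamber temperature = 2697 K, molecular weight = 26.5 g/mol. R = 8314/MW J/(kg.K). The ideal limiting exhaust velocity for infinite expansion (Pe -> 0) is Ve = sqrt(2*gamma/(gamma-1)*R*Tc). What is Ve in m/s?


R = 8314 / 26.5 = 313.74 J/(kg.K)
Ve = sqrt(2 * 1.16 / (1.16 - 1) * 313.74 * 2697) = 3503 m/s

3503 m/s


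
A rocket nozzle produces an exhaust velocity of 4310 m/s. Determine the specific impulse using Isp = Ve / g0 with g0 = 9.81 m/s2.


Isp = Ve / g0 = 4310 / 9.81 = 439.3 s

439.3 s


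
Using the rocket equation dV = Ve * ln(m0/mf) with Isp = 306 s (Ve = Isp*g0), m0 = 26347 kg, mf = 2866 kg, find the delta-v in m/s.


Ve = 306 * 9.81 = 3001.86 m/s
dV = 3001.86 * ln(26347/2866) = 6659 m/s

6659 m/s


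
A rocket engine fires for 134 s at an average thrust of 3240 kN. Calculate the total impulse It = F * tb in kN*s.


It = 3240 * 134 = 434160 kN*s

434160 kN*s


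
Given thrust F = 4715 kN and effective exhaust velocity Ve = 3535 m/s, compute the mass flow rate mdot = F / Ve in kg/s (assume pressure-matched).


mdot = F / Ve = 4715000 / 3535 = 1333.8 kg/s

1333.8 kg/s


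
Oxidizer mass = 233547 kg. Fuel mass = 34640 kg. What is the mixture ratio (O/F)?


MR = 233547 / 34640 = 6.74

6.74


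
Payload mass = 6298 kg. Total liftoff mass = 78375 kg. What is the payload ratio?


PR = 6298 / 78375 = 0.0804

0.0804


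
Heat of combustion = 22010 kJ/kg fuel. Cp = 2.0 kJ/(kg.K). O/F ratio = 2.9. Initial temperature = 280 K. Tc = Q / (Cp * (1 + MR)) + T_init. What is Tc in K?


Tc = 22010 / (2.0 * (1 + 2.9)) + 280 = 3102 K

3102 K


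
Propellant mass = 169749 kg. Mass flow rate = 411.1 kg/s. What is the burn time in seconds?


tb = 169749 / 411.1 = 412.9 s

412.9 s


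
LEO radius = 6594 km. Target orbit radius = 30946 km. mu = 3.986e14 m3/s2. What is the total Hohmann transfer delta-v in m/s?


V1 = sqrt(mu/r1) = 7774.89 m/s
dV1 = V1*(sqrt(2*r2/(r1+r2)) - 1) = 2208.19 m/s
V2 = sqrt(mu/r2) = 3588.94 m/s
dV2 = V2*(1 - sqrt(2*r1/(r1+r2))) = 1461.74 m/s
Total dV = 3670 m/s

3670 m/s


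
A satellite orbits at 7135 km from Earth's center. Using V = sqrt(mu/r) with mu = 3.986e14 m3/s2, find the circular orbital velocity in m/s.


V = sqrt(3.986e14 / 7135000) = 7474 m/s

7474 m/s


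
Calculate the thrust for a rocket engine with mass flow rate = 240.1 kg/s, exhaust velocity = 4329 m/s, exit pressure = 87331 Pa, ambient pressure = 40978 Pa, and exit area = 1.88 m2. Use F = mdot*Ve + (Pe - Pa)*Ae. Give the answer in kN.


F = 240.1 * 4329 + (87331 - 40978) * 1.88 = 1.1265e+06 N = 1126.5 kN

1126.5 kN


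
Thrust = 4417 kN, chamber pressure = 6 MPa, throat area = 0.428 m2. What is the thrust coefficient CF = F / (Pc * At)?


CF = 4417000 / (6e6 * 0.428) = 1.72

1.72


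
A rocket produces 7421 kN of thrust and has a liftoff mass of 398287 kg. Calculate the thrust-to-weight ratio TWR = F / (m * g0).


TWR = 7421000 / (398287 * 9.81) = 1.9

1.9


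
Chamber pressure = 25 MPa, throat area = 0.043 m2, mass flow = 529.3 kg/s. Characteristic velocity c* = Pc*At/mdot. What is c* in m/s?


c* = 25e6 * 0.043 / 529.3 = 2031 m/s

2031 m/s


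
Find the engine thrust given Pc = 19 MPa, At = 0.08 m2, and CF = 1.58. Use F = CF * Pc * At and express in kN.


F = 1.58 * 19e6 * 0.08 = 2.4016e+06 N = 2401.6 kN

2401.6 kN


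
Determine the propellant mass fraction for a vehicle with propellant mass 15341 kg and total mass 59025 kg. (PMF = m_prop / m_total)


PMF = 15341 / 59025 = 0.26

0.26


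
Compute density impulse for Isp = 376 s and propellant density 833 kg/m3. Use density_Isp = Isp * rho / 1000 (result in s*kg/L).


rho*Isp = 376 * 833 / 1000 = 313 s*kg/L

313 s*kg/L


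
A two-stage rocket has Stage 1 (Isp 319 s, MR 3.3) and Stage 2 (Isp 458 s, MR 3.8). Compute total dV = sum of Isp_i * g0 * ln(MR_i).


dV1 = 319 * 9.81 * ln(3.3) = 3736.2 m/s
dV2 = 458 * 9.81 * ln(3.8) = 5998.1 m/s
Total dV = 3736.2 + 5998.1 = 9734.3 m/s ~ 9734 m/s

9734 m/s


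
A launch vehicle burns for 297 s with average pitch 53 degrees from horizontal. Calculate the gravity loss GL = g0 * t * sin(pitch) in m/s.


GL = 9.81 * 297 * sin(53 deg) = 2327 m/s

2327 m/s


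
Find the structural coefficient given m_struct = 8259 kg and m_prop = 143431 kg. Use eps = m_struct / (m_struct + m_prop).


eps = 8259 / (8259 + 143431) = 0.0544

0.0544


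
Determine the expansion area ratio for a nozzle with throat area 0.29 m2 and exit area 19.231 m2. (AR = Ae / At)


AR = 19.231 / 0.29 = 66.3

66.3


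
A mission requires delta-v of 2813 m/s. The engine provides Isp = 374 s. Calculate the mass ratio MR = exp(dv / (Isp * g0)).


Ve = 374 * 9.81 = 3668.94 m/s
MR = exp(2813 / 3668.94) = 2.153

2.153


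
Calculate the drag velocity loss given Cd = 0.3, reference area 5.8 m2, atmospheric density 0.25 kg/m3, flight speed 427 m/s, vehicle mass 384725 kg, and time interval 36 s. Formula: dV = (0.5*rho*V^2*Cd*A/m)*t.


D = 0.5 * 0.25 * 427^2 * 0.3 * 5.8 = 39656.56 N
a = 39656.56 / 384725 = 0.1031 m/s2
dV = 0.1031 * 36 = 3.7 m/s

3.7 m/s


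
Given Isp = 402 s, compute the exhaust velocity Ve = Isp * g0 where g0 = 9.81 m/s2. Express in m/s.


Ve = Isp * g0 = 402 * 9.81 = 3943.6 m/s

3943.6 m/s


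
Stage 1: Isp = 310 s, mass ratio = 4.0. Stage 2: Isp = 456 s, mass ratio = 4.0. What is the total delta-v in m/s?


dV1 = 310 * 9.81 * ln(4.0) = 4215.9 m/s
dV2 = 456 * 9.81 * ln(4.0) = 6201.4 m/s
Total dV = 4215.9 + 6201.4 = 10417.3 m/s ~ 10417 m/s

10417 m/s


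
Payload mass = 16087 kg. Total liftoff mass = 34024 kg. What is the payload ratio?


PR = 16087 / 34024 = 0.4728

0.4728


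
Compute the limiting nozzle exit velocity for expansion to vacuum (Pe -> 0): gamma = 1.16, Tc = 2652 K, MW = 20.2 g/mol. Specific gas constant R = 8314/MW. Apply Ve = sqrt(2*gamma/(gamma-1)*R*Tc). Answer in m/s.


R = 8314 / 20.2 = 411.58 J/(kg.K)
Ve = sqrt(2 * 1.16 / (1.16 - 1) * 411.58 * 2652) = 3978 m/s

3978 m/s


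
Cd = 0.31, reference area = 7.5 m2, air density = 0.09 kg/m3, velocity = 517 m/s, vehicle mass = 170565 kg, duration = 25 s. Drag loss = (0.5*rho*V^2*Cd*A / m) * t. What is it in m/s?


D = 0.5 * 0.09 * 517^2 * 0.31 * 7.5 = 27965.11 N
a = 27965.11 / 170565 = 0.164 m/s2
dV = 0.164 * 25 = 4.1 m/s

4.1 m/s


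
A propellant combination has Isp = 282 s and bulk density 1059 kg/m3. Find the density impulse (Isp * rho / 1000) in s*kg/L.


rho*Isp = 282 * 1059 / 1000 = 299 s*kg/L

299 s*kg/L


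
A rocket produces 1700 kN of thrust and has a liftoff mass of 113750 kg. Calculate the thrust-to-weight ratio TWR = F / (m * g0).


TWR = 1700000 / (113750 * 9.81) = 1.52

1.52


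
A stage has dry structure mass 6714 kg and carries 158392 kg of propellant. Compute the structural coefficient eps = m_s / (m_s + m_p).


eps = 6714 / (6714 + 158392) = 0.0407

0.0407


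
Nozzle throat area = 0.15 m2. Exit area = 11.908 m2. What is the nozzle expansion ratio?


AR = 11.908 / 0.15 = 79.4

79.4


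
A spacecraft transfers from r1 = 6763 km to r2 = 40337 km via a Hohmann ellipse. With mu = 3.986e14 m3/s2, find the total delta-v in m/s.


V1 = sqrt(mu/r1) = 7677.13 m/s
dV1 = V1*(sqrt(2*r2/(r1+r2)) - 1) = 2370.31 m/s
V2 = sqrt(mu/r2) = 3143.52 m/s
dV2 = V2*(1 - sqrt(2*r1/(r1+r2))) = 1458.95 m/s
Total dV = 3829 m/s

3829 m/s


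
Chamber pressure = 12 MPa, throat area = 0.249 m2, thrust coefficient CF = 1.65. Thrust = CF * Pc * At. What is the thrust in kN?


F = 1.65 * 12e6 * 0.249 = 4.9302e+06 N = 4930.2 kN

4930.2 kN


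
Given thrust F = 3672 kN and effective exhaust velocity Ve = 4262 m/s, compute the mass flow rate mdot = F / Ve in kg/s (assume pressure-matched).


mdot = F / Ve = 3672000 / 4262 = 861.6 kg/s

861.6 kg/s


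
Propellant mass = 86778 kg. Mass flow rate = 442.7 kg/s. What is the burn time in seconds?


tb = 86778 / 442.7 = 196.0 s

196.0 s


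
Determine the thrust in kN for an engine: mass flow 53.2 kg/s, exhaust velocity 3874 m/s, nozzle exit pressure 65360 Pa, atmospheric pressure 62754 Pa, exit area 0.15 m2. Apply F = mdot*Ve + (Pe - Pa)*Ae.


F = 53.2 * 3874 + (65360 - 62754) * 0.15 = 206488.0 N = 206.5 kN

206.5 kN


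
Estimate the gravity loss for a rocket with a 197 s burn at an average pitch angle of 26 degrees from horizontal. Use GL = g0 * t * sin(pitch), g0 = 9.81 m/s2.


GL = 9.81 * 197 * sin(26 deg) = 847 m/s

847 m/s
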